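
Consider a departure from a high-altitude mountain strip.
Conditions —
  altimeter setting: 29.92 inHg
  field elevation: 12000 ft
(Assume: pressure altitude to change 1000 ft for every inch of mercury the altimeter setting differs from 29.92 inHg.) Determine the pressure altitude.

Pressure correction = (29.92 − 29.92) × 1000 = 0 ft.
Pressure altitude = 12000 + (0) = 12000 ft.

12000 ft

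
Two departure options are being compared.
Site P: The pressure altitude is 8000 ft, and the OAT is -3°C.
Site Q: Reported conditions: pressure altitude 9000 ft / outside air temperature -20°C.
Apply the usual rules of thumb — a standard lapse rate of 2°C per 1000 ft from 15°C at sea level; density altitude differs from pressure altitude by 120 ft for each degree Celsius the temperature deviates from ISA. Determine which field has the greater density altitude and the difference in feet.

Site P: ISA temp = -1°C, deviation -2°C, DA = 8000 + 120 × (-2) = 7760 ft.
Site Q: ISA temp = -3°C, deviation -17°C, DA = 9000 + 120 × (-17) = 6960 ft.
Site P is higher by 7760 − 6960 = 800 ft.

Site P by 800 ft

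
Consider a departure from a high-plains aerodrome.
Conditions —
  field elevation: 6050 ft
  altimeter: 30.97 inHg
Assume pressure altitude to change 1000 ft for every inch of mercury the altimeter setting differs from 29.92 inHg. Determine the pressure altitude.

Pressure correction = (29.92 − 30.97) × 1000 = -1050 ft.
Pressure altitude = 6050 + (-1050) = 5000 ft.

5000 ft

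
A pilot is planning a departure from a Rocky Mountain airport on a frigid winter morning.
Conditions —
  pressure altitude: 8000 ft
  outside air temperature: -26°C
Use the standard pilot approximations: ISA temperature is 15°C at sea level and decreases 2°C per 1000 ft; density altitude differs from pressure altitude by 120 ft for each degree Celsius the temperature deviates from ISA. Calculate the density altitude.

5000 ft

ISA temperature at 8000 ft = 15 − 2 × (8000/1000) = -1°C.
ISA deviation = -26 − (-1) = -25°C.
Density altitude = 8000 + 120 × (-25) = 8000 + (-3000) = 5000 ft.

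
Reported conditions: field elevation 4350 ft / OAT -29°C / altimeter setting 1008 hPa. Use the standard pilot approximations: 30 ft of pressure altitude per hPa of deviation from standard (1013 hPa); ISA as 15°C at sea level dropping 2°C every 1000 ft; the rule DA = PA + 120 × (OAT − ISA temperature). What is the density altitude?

300 ft

Pressure altitude = 4350 + (1013 − 1008) × 30 = 4350 + (+150) = 4500 ft.
ISA temperature at 4500 ft = 15 − 2 × (4500/1000) = 6°C.
ISA deviation = -29 − 6 = -35°C.
Density altitude = 4500 + 120 × (-35) = 300 ft.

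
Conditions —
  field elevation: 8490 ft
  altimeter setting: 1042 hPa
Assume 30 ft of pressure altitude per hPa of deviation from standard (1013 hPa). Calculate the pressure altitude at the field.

Pressure correction = (1013 − 1042) × 30 = -870 ft.
Pressure altitude = 8490 + (-870) = 7620 ft.

7620 ft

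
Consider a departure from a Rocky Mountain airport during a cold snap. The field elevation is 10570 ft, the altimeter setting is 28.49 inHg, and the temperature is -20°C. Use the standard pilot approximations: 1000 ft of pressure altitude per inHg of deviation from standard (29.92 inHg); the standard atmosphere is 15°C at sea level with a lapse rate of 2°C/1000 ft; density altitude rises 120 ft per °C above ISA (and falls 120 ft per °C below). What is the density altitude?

Pressure altitude = 10570 + (29.92 − 28.49) × 1000 = 10570 + (+1430) = 12000 ft.
ISA temperature at 12000 ft = 15 − 2 × (12000/1000) = -9°C.
ISA deviation = -20 − (-9) = -11°C.
Density altitude = 12000 + 120 × (-11) = 10680 ft.

10680 ft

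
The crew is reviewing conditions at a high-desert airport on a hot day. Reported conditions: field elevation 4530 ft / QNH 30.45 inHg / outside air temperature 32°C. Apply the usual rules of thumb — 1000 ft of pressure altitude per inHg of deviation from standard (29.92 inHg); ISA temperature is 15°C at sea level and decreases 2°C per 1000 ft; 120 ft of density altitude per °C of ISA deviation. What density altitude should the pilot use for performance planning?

7000 ft

Pressure altitude = 4530 + (29.92 − 30.45) × 1000 = 4530 + (-530) = 4000 ft.
ISA temperature at 4000 ft = 15 − 2 × (4000/1000) = 7°C.
ISA deviation = 32 − 7 = +25°C.
Density altitude = 4000 + 120 × (25) = 7000 ft.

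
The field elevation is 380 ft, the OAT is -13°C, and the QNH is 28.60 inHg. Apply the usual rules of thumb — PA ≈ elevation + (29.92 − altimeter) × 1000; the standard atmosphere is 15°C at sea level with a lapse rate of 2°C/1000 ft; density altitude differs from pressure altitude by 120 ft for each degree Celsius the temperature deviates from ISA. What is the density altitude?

Pressure altitude = 380 + (29.92 − 28.60) × 1000 = 380 + (+1320) = 1700 ft.
ISA temperature at 1700 ft = 15 − 2 × (1700/1000) = 11.6°C.
ISA deviation = -13 − 11.6 = -24.6°C.
Density altitude = 1700 + 120 × (-24.6) = -1252 ft.

-1252 ft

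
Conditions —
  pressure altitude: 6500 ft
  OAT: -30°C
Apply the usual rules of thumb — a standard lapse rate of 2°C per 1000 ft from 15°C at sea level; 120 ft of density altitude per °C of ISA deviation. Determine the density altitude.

ISA temperature at 6500 ft = 15 − 2 × (6500/1000) = 2°C.
ISA deviation = -30 − 2 = -32°C.
Density altitude = 6500 + 120 × (-32) = 6500 + (-3840) = 2660 ft.

2660 ft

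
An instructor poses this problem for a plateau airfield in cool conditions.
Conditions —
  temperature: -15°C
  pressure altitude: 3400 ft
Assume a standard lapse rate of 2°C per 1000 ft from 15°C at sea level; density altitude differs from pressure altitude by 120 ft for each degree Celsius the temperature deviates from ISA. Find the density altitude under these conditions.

ISA temperature at 3400 ft = 15 − 2 × (3400/1000) = 8.2°C.
ISA deviation = -15 − 8.2 = -23.2°C.
Density altitude = 3400 + 120 × (-23.2) = 3400 + (-2784) = 616 ft.

616 ft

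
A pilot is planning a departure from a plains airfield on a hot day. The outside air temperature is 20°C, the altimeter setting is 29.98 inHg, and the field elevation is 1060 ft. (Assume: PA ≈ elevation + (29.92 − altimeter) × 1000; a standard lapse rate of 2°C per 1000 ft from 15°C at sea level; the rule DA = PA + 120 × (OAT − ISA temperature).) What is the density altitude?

1840 ft

Pressure altitude = 1060 + (29.92 − 29.98) × 1000 = 1060 + (-60) = 1000 ft.
ISA temperature at 1000 ft = 15 − 2 × (1000/1000) = 13°C.
ISA deviation = 20 − 13 = +7°C.
Density altitude = 1000 + 120 × (7) = 1840 ft.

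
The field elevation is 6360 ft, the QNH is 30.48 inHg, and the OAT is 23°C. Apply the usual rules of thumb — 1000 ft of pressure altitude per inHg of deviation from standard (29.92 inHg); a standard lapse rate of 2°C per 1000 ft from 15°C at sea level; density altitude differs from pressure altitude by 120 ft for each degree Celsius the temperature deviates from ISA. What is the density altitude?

Pressure altitude = 6360 + (29.92 − 30.48) × 1000 = 6360 + (-560) = 5800 ft.
ISA temperature at 5800 ft = 15 − 2 × (5800/1000) = 3.4°C.
ISA deviation = 23 − 3.4 = +19.6°C.
Density altitude = 5800 + 120 × (19.6) = 8152 ft.

8152 ft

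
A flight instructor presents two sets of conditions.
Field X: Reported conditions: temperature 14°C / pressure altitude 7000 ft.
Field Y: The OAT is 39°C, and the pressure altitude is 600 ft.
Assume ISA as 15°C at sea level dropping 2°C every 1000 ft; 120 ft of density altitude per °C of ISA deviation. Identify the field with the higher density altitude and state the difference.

Field X: ISA temp = 1°C, deviation +13°C, DA = 7000 + 120 × 13 = 8560 ft.
Field Y: ISA temp = 13.8°C, deviation +25.2°C, DA = 600 + 120 × 25.2 = 3624 ft.
Field X is higher by 8560 − 3624 = 4936 ft.

Field X by 4936 ft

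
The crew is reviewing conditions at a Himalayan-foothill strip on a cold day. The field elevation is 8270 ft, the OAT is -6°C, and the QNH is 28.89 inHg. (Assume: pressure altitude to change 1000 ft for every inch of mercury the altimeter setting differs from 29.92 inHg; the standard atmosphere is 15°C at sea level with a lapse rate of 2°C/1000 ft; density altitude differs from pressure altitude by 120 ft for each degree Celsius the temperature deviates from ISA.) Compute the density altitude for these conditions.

9012 ft

Pressure altitude = 8270 + (29.92 − 28.89) × 1000 = 8270 + (+1030) = 9300 ft.
ISA temperature at 9300 ft = 15 − 2 × (9300/1000) = -3.6°C.
ISA deviation = -6 − (-3.6) = -2.4°C.
Density altitude = 9300 + 120 × (-2.4) = 9012 ft.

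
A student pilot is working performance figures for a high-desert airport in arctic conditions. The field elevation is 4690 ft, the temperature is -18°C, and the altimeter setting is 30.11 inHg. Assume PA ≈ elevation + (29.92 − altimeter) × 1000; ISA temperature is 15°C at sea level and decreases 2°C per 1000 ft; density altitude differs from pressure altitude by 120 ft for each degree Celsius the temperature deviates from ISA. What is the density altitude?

1620 ft

Pressure altitude = 4690 + (29.92 − 30.11) × 1000 = 4690 + (-190) = 4500 ft.
ISA temperature at 4500 ft = 15 − 2 × (4500/1000) = 6°C.
ISA deviation = -18 − 6 = -24°C.
Density altitude = 4500 + 120 × (-24) = 1620 ft.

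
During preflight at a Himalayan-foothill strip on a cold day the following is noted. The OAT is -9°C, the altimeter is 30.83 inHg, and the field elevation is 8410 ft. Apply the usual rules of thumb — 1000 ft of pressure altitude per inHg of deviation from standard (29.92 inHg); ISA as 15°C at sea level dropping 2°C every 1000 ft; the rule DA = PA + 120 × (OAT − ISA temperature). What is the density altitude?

6420 ft

Pressure altitude = 8410 + (29.92 − 30.83) × 1000 = 8410 + (-910) = 7500 ft.
ISA temperature at 7500 ft = 15 − 2 × (7500/1000) = 0°C.
ISA deviation = -9 − 0 = -9°C.
Density altitude = 7500 + 120 × (-9) = 6420 ft.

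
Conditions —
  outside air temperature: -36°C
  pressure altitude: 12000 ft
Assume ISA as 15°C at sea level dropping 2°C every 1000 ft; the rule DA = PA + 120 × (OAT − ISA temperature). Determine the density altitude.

ISA temperature at 12000 ft = 15 − 2 × (12000/1000) = -9°C.
ISA deviation = -36 − (-9) = -27°C.
Density altitude = 12000 + 120 × (-27) = 12000 + (-3240) = 8760 ft.

8760 ft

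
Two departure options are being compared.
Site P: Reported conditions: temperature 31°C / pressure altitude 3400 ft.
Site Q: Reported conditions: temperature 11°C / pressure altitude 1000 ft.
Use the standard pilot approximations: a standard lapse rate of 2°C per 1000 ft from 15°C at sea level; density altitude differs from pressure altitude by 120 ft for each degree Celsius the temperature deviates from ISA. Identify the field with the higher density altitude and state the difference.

Site P: ISA temp = 8.2°C, deviation +22.8°C, DA = 3400 + 120 × 22.8 = 6136 ft.
Site Q: ISA temp = 13°C, deviation -2°C, DA = 1000 + 120 × (-2) = 760 ft.
Site P is higher by 6136 − 760 = 5376 ft.

Site P by 5376 ft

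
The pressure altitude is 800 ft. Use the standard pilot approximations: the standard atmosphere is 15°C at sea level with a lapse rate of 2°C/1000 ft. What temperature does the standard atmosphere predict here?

13.4°C

ISA temperature = 15 − 2 × (800/1000) = 15 − 1.6 = 13.4°C.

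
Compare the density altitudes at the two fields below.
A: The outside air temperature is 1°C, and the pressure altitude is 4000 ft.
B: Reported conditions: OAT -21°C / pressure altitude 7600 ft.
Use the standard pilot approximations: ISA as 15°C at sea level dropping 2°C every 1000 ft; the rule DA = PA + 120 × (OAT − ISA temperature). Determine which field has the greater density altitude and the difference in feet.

A: ISA temp = 7°C, deviation -6°C, DA = 4000 + 120 × (-6) = 3280 ft.
B: ISA temp = -0.2°C, deviation -20.8°C, DA = 7600 + 120 × (-20.8) = 5104 ft.
B is higher by 5104 − 3280 = 1824 ft.

B by 1824 ft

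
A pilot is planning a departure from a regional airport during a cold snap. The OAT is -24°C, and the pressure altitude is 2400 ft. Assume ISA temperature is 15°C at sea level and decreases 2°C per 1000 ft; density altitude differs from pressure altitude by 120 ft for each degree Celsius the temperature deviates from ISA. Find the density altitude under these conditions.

-1704 ft

ISA temperature at 2400 ft = 15 − 2 × (2400/1000) = 10.2°C.
ISA deviation = -24 − 10.2 = -34.2°C.
Density altitude = 2400 + 120 × (-34.2) = 2400 + (-4104) = -1704 ft.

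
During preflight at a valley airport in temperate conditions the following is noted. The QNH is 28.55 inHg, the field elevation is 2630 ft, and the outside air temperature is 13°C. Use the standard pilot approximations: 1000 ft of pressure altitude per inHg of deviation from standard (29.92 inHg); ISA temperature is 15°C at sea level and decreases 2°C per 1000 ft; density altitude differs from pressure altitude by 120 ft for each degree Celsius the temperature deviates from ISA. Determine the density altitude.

Pressure altitude = 2630 + (29.92 − 28.55) × 1000 = 2630 + (+1370) = 4000 ft.
ISA temperature at 4000 ft = 15 − 2 × (4000/1000) = 7°C.
ISA deviation = 13 − 7 = +6°C.
Density altitude = 4000 + 120 × (6) = 4720 ft.

4720 ft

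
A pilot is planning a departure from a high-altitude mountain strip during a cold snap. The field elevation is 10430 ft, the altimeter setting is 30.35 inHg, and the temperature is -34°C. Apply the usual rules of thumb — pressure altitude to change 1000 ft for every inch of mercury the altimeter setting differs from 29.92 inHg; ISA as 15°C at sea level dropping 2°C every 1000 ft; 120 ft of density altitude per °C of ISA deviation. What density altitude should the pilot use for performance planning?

6520 ft

Pressure altitude = 10430 + (29.92 − 30.35) × 1000 = 10430 + (-430) = 10000 ft.
ISA temperature at 10000 ft = 15 − 2 × (10000/1000) = -5°C.
ISA deviation = -34 − (-5) = -29°C.
Density altitude = 10000 + 120 × (-29) = 6520 ft.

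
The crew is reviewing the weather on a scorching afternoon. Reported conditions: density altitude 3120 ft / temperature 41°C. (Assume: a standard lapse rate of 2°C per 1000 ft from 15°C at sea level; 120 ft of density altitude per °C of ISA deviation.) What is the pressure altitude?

0 ft

DA = PA + 120 × (OAT − (15 − 2·PA/1000)) = PA + 120·OAT − 1800 + 0.24·PA = 1.24·PA + 120·OAT − 1800.
So 1.24·PA = 3120 − 120 × 41 + 1800 = 0.
PA = 0 / 1.24 = 0 ft.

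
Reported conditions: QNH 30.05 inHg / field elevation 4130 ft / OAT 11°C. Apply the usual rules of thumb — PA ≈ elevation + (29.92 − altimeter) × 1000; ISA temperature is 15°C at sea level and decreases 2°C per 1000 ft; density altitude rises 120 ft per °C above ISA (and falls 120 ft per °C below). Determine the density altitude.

4480 ft

Pressure altitude = 4130 + (29.92 − 30.05) × 1000 = 4130 + (-130) = 4000 ft.
ISA temperature at 4000 ft = 15 − 2 × (4000/1000) = 7°C.
ISA deviation = 11 − 7 = +4°C.
Density altitude = 4000 + 120 × (4) = 4480 ft.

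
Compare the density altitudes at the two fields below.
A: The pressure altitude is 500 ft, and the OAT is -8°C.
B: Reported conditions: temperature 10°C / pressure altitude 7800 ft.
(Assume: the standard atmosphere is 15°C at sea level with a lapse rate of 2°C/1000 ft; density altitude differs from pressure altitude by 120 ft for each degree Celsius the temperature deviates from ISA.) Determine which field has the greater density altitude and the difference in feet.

A: ISA temp = 14°C, deviation -22°C, DA = 500 + 120 × (-22) = -2140 ft.
B: ISA temp = -0.6°C, deviation +10.6°C, DA = 7800 + 120 × 10.6 = 9072 ft.
B is higher by 9072 − (-2140) = 11212 ft.

B by 11212 ft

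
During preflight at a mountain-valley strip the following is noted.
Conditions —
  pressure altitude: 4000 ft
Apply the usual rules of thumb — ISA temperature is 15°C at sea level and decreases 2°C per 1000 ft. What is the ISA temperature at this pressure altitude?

ISA temperature = 15 − 2 × (4000/1000) = 15 − 8 = 7°C.

7°C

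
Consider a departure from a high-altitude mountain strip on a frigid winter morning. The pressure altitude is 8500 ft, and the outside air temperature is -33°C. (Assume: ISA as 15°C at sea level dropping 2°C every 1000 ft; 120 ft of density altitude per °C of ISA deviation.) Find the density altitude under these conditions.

4780 ft

ISA temperature at 8500 ft = 15 − 2 × (8500/1000) = -2°C.
ISA deviation = -33 − (-2) = -31°C.
Density altitude = 8500 + 120 × (-31) = 8500 + (-3720) = 4780 ft.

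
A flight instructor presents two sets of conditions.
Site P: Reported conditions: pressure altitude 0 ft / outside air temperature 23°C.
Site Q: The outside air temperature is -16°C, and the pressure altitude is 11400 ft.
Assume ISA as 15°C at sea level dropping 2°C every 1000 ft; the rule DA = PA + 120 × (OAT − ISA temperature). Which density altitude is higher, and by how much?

Site P: ISA temp = 15°C, deviation +8°C, DA = 0 + 120 × 8 = 960 ft.
Site Q: ISA temp = -7.8°C, deviation -8.2°C, DA = 11400 + 120 × (-8.2) = 10416 ft.
Site Q is higher by 10416 − 960 = 9456 ft.

Site Q by 9456 ft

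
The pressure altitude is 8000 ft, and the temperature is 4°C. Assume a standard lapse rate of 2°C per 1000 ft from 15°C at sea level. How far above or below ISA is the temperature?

ISA+5°C

ISA temperature at 8000 ft = 15 − 2 × (8000/1000) = -1°C.
Deviation = OAT − ISA = 4 − (-1) = +5°C.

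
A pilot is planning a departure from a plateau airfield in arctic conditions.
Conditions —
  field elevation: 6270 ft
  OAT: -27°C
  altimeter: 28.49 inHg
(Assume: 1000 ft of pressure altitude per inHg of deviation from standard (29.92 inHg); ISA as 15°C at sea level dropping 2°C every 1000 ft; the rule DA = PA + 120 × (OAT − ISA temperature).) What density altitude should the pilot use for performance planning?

4508 ft

Pressure altitude = 6270 + (29.92 − 28.49) × 1000 = 6270 + (+1430) = 7700 ft.
ISA temperature at 7700 ft = 15 − 2 × (7700/1000) = -0.4°C.
ISA deviation = -27 − (-0.4) = -26.6°C.
Density altitude = 7700 + 120 × (-26.6) = 4508 ft.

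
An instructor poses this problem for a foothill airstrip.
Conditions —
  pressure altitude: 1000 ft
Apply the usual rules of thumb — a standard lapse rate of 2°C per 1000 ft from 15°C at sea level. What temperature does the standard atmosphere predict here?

13°C

ISA temperature = 15 − 2 × (1000/1000) = 15 − 2 = 13°C.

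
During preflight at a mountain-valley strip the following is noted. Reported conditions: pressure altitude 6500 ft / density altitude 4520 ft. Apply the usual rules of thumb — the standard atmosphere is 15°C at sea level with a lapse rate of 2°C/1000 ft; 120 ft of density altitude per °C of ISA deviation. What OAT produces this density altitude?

Density altitude − pressure altitude = 4520 − 6500 = -1980 ft.
At 120 ft/°C that is an ISA deviation of -1980/120 = -16.5°C.
ISA temperature at 6500 ft = 15 − 2 × (6500/1000) = 2°C.
OAT = ISA + deviation = 2 + (-16.5) = -14.5°C.

-14.5°C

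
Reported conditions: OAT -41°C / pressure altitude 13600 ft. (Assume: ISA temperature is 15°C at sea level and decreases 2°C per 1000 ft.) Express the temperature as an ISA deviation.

ISA temperature at 13600 ft = 15 − 2 × (13600/1000) = -12.2°C.
Deviation = OAT − ISA = -41 − (-12.2) = -28.8°C.

ISA-28.8°C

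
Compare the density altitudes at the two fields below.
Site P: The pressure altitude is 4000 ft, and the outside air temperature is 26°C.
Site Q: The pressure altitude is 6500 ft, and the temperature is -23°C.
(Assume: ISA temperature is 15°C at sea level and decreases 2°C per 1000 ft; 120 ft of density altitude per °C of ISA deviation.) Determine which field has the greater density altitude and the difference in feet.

Site P by 2780 ft

Site P: ISA temp = 7°C, deviation +19°C, DA = 4000 + 120 × 19 = 6280 ft.
Site Q: ISA temp = 2°C, deviation -25°C, DA = 6500 + 120 × (-25) = 3500 ft.
Site P is higher by 6280 − 3500 = 2780 ft.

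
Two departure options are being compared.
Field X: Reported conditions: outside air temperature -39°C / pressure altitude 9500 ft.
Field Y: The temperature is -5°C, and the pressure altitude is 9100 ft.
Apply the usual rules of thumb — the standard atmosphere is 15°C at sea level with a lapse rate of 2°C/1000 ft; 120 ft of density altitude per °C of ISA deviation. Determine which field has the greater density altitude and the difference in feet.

Field Y by 3584 ft

Field X: ISA temp = -4°C, deviation -35°C, DA = 9500 + 120 × (-35) = 5300 ft.
Field Y: ISA temp = -3.2°C, deviation -1.8°C, DA = 9100 + 120 × (-1.8) = 8884 ft.
Field Y is higher by 8884 − 5300 = 3584 ft.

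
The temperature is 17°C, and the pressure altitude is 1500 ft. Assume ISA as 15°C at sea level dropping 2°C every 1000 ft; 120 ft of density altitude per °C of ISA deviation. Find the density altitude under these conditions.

2100 ft

ISA temperature at 1500 ft = 15 − 2 × (1500/1000) = 12°C.
ISA deviation = 17 − 12 = +5°C.
Density altitude = 1500 + 120 × (5) = 1500 + (+600) = 2100 ft.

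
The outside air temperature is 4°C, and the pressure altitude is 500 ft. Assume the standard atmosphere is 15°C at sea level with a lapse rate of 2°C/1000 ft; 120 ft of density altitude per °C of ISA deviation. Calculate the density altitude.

-700 ft

ISA temperature at 500 ft = 15 − 2 × (500/1000) = 14°C.
ISA deviation = 4 − 14 = -10°C.
Density altitude = 500 + 120 × (-10) = 500 + (-1200) = -700 ft.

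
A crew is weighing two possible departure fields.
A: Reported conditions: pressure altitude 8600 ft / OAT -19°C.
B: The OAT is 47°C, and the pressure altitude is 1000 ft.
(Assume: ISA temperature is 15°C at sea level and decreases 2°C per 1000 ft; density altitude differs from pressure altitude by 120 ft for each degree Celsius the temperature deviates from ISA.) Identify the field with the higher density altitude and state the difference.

A by 1504 ft

A: ISA temp = -2.2°C, deviation -16.8°C, DA = 8600 + 120 × (-16.8) = 6584 ft.
B: ISA temp = 13°C, deviation +34°C, DA = 1000 + 120 × 34 = 5080 ft.
A is higher by 6584 − 5080 = 1504 ft.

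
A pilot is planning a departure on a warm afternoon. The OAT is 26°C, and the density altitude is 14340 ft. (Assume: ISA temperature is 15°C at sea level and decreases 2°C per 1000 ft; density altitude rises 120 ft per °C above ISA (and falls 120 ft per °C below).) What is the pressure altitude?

10500 ft

DA = PA + 120 × (OAT − (15 − 2·PA/1000)) = PA + 120·OAT − 1800 + 0.24·PA = 1.24·PA + 120·OAT − 1800.
So 1.24·PA = 14340 − 120 × 26 + 1800 = 13020.
PA = 13020 / 1.24 = 10500 ft.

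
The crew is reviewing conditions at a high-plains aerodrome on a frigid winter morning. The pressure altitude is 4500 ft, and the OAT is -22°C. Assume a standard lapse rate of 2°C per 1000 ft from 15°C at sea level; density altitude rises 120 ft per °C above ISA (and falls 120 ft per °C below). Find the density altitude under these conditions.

ISA temperature at 4500 ft = 15 − 2 × (4500/1000) = 6°C.
ISA deviation = -22 − 6 = -28°C.
Density altitude = 4500 + 120 × (-28) = 4500 + (-3360) = 1140 ft.

1140 ft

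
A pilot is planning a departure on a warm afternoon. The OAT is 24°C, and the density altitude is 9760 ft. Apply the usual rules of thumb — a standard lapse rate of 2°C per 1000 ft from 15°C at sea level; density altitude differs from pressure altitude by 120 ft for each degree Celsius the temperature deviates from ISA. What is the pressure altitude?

7000 ft

DA = PA + 120 × (OAT − (15 − 2·PA/1000)) = PA + 120·OAT − 1800 + 0.24·PA = 1.24·PA + 120·OAT − 1800.
So 1.24·PA = 9760 − 120 × 24 + 1800 = 8680.
PA = 8680 / 1.24 = 7000 ft.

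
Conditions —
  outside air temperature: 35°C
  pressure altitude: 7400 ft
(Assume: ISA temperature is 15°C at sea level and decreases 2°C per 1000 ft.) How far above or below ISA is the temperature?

ISA temperature at 7400 ft = 15 − 2 × (7400/1000) = 0.2°C.
Deviation = OAT − ISA = 35 − 0.2 = +34.8°C.

ISA+34.8°C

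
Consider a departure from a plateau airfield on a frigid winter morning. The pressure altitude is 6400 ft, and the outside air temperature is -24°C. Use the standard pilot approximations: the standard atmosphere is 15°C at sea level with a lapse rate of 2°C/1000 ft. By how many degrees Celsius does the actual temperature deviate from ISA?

ISA temperature at 6400 ft = 15 − 2 × (6400/1000) = 2.2°C.
Deviation = OAT − ISA = -24 − 2.2 = -26.2°C.

ISA-26.2°C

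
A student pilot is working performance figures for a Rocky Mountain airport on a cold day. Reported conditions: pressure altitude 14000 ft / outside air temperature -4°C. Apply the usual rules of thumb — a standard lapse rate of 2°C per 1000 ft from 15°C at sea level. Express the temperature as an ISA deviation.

ISA temperature at 14000 ft = 15 − 2 × (14000/1000) = -13°C.
Deviation = OAT − ISA = -4 − (-13) = +9°C.

ISA+9°C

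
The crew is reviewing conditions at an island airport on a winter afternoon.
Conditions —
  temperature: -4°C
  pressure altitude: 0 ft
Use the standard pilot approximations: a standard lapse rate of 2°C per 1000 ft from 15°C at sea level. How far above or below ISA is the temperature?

ISA-19°C

ISA temperature at 0 ft = 15 − 2 × (0/1000) = 15°C.
Deviation = OAT − ISA = -4 − 15 = -19°C.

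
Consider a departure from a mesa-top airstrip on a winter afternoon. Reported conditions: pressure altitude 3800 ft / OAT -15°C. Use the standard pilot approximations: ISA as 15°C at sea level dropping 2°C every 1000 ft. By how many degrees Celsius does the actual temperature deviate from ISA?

ISA-22.4°C

ISA temperature at 3800 ft = 15 − 2 × (3800/1000) = 7.4°C.
Deviation = OAT − ISA = -15 − 7.4 = -22.4°C.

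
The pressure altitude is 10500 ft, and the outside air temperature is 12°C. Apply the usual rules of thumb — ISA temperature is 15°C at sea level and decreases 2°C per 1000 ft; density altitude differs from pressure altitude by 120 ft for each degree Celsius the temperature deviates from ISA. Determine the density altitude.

12660 ft

ISA temperature at 10500 ft = 15 − 2 × (10500/1000) = -6°C.
ISA deviation = 12 − (-6) = +18°C.
Density altitude = 10500 + 120 × (18) = 10500 + (+2160) = 12660 ft.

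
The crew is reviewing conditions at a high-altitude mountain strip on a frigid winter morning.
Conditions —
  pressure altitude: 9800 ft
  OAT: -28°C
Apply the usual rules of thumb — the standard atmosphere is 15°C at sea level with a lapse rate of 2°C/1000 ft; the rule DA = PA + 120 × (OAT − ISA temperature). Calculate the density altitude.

ISA temperature at 9800 ft = 15 − 2 × (9800/1000) = -4.6°C.
ISA deviation = -28 − (-4.6) = -23.4°C.
Density altitude = 9800 + 120 × (-23.4) = 9800 + (-2808) = 6992 ft.

6992 ft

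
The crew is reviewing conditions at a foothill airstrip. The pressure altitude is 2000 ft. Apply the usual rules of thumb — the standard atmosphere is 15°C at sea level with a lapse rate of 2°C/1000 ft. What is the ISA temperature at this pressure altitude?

11°C

ISA temperature = 15 − 2 × (2000/1000) = 15 − 4 = 11°C.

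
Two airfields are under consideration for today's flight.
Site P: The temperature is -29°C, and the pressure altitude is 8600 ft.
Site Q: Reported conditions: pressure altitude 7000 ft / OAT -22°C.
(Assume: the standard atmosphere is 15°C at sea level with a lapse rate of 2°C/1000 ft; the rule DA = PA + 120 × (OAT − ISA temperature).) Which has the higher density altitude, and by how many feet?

Site P: ISA temp = -2.2°C, deviation -26.8°C, DA = 8600 + 120 × (-26.8) = 5384 ft.
Site Q: ISA temp = 1°C, deviation -23°C, DA = 7000 + 120 × (-23) = 4240 ft.
Site P is higher by 5384 − 4240 = 1144 ft.

Site P by 1144 ft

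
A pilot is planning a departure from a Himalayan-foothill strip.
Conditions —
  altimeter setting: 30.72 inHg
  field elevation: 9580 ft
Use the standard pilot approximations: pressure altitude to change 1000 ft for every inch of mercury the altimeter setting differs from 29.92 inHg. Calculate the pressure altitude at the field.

8780 ft

Pressure correction = (29.92 − 30.72) × 1000 = -800 ft.
Pressure altitude = 9580 + (-800) = 8780 ft.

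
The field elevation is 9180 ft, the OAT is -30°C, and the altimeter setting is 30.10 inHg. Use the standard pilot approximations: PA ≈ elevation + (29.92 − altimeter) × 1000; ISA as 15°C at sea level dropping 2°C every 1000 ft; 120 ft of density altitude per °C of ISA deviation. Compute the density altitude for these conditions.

Pressure altitude = 9180 + (29.92 − 30.10) × 1000 = 9180 + (-180) = 9000 ft.
ISA temperature at 9000 ft = 15 − 2 × (9000/1000) = -3°C.
ISA deviation = -30 − (-3) = -27°C.
Density altitude = 9000 + 120 × (-27) = 5760 ft.

5760 ft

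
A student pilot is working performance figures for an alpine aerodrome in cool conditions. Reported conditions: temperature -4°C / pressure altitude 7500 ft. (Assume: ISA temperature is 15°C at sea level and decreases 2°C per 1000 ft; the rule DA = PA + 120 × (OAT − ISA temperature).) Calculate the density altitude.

ISA temperature at 7500 ft = 15 − 2 × (7500/1000) = 0°C.
ISA deviation = -4 − 0 = -4°C.
Density altitude = 7500 + 120 × (-4) = 7500 + (-480) = 7020 ft.

7020 ft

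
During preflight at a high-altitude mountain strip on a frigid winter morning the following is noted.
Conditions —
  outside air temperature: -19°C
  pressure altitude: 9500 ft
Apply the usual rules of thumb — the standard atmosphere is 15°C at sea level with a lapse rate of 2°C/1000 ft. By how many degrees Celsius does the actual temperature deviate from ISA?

ISA temperature at 9500 ft = 15 − 2 × (9500/1000) = -4°C.
Deviation = OAT − ISA = -19 − (-4) = -15°C.

ISA-15°C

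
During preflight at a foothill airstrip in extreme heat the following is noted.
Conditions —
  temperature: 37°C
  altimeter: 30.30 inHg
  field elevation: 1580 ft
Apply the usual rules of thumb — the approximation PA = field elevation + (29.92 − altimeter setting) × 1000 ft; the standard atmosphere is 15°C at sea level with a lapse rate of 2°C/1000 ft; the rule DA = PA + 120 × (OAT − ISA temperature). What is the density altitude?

4128 ft

Pressure altitude = 1580 + (29.92 − 30.30) × 1000 = 1580 + (-380) = 1200 ft.
ISA temperature at 1200 ft = 15 − 2 × (1200/1000) = 12.6°C.
ISA deviation = 37 − 12.6 = +24.4°C.
Density altitude = 1200 + 120 × (24.4) = 4128 ft.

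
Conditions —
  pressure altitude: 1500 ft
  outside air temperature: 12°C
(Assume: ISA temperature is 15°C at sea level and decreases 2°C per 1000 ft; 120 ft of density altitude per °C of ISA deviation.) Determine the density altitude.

ISA temperature at 1500 ft = 15 − 2 × (1500/1000) = 12°C.
ISA deviation = 12 − 12 = 0°C.
Density altitude = 1500 + 120 × (0) = 1500 + (0) = 1500 ft.

1500 ft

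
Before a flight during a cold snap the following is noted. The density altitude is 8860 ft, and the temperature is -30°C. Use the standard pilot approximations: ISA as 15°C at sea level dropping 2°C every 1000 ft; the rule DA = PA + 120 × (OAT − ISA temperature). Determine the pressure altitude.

11500 ft

DA = PA + 120 × (OAT − (15 − 2·PA/1000)) = PA + 120·OAT − 1800 + 0.24·PA = 1.24·PA + 120·OAT − 1800.
So 1.24·PA = 8860 − 120 × (-30) + 1800 = 14260.
PA = 14260 / 1.24 = 11500 ft.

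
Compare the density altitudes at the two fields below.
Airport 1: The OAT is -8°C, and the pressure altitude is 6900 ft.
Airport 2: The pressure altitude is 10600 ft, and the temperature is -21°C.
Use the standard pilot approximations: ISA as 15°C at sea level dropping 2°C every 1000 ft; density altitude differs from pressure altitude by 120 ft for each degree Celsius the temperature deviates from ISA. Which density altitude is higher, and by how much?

Airport 1: ISA temp = 1.2°C, deviation -9.2°C, DA = 6900 + 120 × (-9.2) = 5796 ft.
Airport 2: ISA temp = -6.2°C, deviation -14.8°C, DA = 10600 + 120 × (-14.8) = 8824 ft.
Airport 2 is higher by 8824 − 5796 = 3028 ft.

Airport 2 by 3028 ft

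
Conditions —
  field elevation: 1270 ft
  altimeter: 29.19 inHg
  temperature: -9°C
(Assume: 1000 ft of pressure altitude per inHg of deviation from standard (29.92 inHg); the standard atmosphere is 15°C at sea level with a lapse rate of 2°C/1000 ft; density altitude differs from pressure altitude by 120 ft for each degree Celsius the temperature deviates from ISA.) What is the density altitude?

Pressure altitude = 1270 + (29.92 − 29.19) × 1000 = 1270 + (+730) = 2000 ft.
ISA temperature at 2000 ft = 15 − 2 × (2000/1000) = 11°C.
ISA deviation = -9 − 11 = -20°C.
Density altitude = 2000 + 120 × (-20) = -400 ft.

-400 ft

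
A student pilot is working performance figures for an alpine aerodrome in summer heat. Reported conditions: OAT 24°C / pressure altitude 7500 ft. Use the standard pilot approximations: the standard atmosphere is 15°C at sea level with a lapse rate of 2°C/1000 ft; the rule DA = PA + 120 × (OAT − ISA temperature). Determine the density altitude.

ISA temperature at 7500 ft = 15 − 2 × (7500/1000) = 0°C.
ISA deviation = 24 − 0 = +24°C.
Density altitude = 7500 + 120 × (24) = 7500 + (+2880) = 10380 ft.

10380 ft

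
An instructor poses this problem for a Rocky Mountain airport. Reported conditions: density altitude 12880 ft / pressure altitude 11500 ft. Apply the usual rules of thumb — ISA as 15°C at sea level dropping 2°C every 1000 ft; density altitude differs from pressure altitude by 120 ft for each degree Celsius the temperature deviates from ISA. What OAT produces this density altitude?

Density altitude − pressure altitude = 12880 − 11500 = +1380 ft.
At 120 ft/°C that is an ISA deviation of 1380/120 = +11.5°C.
ISA temperature at 11500 ft = 15 − 2 × (11500/1000) = -8°C.
OAT = ISA + deviation = -8 + (+11.5) = 3.5°C.

3.5°C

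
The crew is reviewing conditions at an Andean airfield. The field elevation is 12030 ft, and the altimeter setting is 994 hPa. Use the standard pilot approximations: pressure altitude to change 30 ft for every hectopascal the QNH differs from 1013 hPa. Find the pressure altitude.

Pressure correction = (1013 − 994) × 30 = +570 ft.
Pressure altitude = 12030 + (+570) = 12600 ft.

12600 ft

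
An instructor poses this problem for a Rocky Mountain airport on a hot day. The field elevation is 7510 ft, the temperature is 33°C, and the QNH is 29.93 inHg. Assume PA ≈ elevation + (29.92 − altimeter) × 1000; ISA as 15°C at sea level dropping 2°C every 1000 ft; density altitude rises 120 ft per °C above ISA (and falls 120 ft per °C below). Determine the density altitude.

Pressure altitude = 7510 + (29.92 − 29.93) × 1000 = 7510 + (-10) = 7500 ft.
ISA temperature at 7500 ft = 15 − 2 × (7500/1000) = 0°C.
ISA deviation = 33 − 0 = +33°C.
Density altitude = 7500 + 120 × (33) = 11460 ft.

11460 ft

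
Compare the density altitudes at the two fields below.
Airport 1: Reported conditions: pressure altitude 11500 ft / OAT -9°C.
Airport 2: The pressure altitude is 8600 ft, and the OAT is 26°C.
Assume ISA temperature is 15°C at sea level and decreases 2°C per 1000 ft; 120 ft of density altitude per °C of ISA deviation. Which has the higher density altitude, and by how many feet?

Airport 2 by 604 ft

Airport 1: ISA temp = -8°C, deviation -1°C, DA = 11500 + 120 × (-1) = 11380 ft.
Airport 2: ISA temp = -2.2°C, deviation +28.2°C, DA = 8600 + 120 × 28.2 = 11984 ft.
Airport 2 is higher by 11984 − 11380 = 604 ft.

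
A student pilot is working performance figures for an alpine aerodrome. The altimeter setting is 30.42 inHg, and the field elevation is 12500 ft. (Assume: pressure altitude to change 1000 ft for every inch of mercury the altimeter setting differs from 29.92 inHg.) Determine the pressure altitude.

Pressure correction = (29.92 − 30.42) × 1000 = -500 ft.
Pressure altitude = 12500 + (-500) = 12000 ft.

12000 ft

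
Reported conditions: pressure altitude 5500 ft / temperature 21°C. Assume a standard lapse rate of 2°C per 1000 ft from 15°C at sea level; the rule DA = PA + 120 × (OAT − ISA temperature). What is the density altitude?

ISA temperature at 5500 ft = 15 − 2 × (5500/1000) = 4°C.
ISA deviation = 21 − 4 = +17°C.
Density altitude = 5500 + 120 × (17) = 5500 + (+2040) = 7540 ft.

7540 ft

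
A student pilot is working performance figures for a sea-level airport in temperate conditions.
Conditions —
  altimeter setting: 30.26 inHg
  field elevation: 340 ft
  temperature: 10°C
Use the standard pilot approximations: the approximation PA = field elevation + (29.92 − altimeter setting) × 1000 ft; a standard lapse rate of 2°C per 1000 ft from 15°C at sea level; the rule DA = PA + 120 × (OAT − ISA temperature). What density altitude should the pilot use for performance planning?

Pressure altitude = 340 + (29.92 − 30.26) × 1000 = 340 + (-340) = 0 ft.
ISA temperature at 0 ft = 15 − 2 × (0/1000) = 15°C.
ISA deviation = 10 − 15 = -5°C.
Density altitude = 0 + 120 × (-5) = -600 ft.

-600 ft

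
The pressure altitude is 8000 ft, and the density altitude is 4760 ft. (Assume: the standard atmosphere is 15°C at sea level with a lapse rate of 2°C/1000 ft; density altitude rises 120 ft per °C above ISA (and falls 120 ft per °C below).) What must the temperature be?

Density altitude − pressure altitude = 4760 − 8000 = -3240 ft.
At 120 ft/°C that is an ISA deviation of -3240/120 = -27°C.
ISA temperature at 8000 ft = 15 − 2 × (8000/1000) = -1°C.
OAT = ISA + deviation = -1 + (-27) = -28°C.

-28°C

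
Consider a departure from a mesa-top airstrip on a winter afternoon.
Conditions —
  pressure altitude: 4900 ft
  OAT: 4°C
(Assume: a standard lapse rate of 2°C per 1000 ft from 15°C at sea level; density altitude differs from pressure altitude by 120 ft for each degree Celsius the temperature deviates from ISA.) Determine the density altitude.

4756 ft

ISA temperature at 4900 ft = 15 − 2 × (4900/1000) = 5.2°C.
ISA deviation = 4 − 5.2 = -1.2°C.
Density altitude = 4900 + 120 × (-1.2) = 4900 + (-144) = 4756 ft.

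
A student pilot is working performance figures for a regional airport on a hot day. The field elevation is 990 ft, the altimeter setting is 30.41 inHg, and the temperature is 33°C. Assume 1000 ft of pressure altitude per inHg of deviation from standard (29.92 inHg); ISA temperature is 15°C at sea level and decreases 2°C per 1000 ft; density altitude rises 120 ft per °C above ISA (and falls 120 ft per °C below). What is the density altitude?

Pressure altitude = 990 + (29.92 − 30.41) × 1000 = 990 + (-490) = 500 ft.
ISA temperature at 500 ft = 15 − 2 × (500/1000) = 14°C.
ISA deviation = 33 − 14 = +19°C.
Density altitude = 500 + 120 × (19) = 2780 ft.

2780 ft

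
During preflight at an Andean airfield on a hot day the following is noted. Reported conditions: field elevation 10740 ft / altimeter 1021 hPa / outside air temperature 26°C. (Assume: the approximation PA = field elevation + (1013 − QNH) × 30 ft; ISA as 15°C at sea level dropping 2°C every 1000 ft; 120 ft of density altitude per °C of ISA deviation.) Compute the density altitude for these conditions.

14340 ft

Pressure altitude = 10740 + (1013 − 1021) × 30 = 10740 + (-240) = 10500 ft.
ISA temperature at 10500 ft = 15 − 2 × (10500/1000) = -6°C.
ISA deviation = 26 − (-6) = +32°C.
Density altitude = 10500 + 120 × (32) = 14340 ft.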